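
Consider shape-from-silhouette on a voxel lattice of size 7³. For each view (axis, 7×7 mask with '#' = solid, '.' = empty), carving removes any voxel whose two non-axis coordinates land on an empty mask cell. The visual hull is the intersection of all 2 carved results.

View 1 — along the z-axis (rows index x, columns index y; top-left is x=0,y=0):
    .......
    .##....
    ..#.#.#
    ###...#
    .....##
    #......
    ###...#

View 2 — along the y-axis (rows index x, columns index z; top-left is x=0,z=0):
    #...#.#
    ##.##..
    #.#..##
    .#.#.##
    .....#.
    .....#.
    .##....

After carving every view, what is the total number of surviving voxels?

full grid |V| = 343
[1] z-view keeps 16 columns → grid now 112
[2] y-view keeps 19 columns → grid now 47

voxel count = 47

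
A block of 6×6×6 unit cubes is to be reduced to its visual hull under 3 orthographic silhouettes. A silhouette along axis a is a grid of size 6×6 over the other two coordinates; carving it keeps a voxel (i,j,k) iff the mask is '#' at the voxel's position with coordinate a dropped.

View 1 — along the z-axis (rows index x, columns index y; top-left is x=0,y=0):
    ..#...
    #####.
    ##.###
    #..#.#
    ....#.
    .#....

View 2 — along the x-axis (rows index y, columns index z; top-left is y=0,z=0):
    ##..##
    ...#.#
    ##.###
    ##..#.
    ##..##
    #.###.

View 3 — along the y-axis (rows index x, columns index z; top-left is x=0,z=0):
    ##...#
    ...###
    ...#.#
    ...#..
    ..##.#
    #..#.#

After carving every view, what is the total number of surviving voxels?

full grid |V| = 216
  1. axis=2 (XY plane), |mask|=16  ⇒  voxels=96
  2. axis=0 (YZ plane), |mask|=22  ⇒  voxels=57
  3. axis=1 (XZ plane), |mask|=15  ⇒  voxels=22

|visual hull| = 22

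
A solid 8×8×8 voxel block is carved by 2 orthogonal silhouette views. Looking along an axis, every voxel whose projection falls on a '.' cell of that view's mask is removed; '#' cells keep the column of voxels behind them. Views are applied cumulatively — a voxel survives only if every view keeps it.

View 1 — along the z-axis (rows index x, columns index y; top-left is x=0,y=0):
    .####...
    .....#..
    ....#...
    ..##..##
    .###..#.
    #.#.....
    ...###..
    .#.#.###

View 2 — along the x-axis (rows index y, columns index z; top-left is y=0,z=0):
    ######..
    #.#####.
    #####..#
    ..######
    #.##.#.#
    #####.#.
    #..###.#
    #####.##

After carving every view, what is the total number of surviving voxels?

full grid |V| = 512
step 1: project along z, AND mask (24/64) → |grid| = 192
step 2: project along x, AND mask (47/64) → |grid| = 140

remaining voxels: 140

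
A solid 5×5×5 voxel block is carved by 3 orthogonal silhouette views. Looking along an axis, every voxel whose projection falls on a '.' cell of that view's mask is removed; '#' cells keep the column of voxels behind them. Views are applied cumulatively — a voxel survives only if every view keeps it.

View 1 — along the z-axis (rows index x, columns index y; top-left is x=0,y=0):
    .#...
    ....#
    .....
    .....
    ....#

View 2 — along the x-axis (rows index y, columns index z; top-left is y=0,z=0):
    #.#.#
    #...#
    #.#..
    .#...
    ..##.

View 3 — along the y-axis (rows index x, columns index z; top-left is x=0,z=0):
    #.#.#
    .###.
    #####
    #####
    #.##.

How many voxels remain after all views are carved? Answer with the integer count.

before carving: 125 voxels (5×5×5)
V1 z: intersect with XY mask (3 set) -- 15 left
V2 x: intersect with YZ mask (10 set) -- 6 left
V3 y: intersect with XZ mask (19 set) -- 6 left

voxel count = 6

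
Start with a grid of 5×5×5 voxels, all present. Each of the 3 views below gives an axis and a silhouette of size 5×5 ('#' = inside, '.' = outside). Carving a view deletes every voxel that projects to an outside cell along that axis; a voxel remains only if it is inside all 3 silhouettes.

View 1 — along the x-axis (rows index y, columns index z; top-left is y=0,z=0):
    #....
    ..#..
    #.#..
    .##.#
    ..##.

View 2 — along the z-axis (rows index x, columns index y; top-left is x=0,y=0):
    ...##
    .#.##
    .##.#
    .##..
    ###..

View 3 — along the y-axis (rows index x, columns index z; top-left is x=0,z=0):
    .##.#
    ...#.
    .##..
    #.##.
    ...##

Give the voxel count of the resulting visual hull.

full grid |V| = 125
carve view 1 (along x, YZ-mask fill 9/25): 45 voxels remain
carve view 2 (along z, XY-mask fill 13/25): 23 voxels remain
carve view 3 (along y, XZ-mask fill 11/25): 11 voxels remain

remaining voxels: 11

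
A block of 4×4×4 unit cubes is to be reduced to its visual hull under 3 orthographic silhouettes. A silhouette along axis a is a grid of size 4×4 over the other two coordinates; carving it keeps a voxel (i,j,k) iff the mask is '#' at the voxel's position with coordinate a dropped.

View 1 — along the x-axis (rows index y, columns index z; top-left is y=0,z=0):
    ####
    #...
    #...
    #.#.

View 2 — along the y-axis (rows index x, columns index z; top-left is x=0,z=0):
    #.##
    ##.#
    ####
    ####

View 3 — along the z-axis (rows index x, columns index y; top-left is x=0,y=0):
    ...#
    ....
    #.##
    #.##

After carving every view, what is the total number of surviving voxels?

before carving: 64 voxels (4×4×4)
step 1: project along x, AND mask (8/16) → |grid| = 32
step 2: project along y, AND mask (14/16) → |grid| = 29
step 3: project along z, AND mask (7/16) → |grid| = 16

16 voxels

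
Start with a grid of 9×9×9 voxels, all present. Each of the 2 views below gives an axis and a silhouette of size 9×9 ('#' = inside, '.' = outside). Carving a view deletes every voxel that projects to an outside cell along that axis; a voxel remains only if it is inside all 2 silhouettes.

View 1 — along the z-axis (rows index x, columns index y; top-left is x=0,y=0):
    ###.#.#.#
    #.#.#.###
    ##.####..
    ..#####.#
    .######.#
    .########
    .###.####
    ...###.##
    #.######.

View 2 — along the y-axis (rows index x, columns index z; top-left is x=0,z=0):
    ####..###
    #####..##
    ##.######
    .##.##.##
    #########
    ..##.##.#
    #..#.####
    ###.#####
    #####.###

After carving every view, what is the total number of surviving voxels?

initial block: 9^3 = 729
V1 z: intersect with XY mask (58 set) -- 522 left
V2 y: intersect with XZ mask (64 set) -- 409 left

409 voxels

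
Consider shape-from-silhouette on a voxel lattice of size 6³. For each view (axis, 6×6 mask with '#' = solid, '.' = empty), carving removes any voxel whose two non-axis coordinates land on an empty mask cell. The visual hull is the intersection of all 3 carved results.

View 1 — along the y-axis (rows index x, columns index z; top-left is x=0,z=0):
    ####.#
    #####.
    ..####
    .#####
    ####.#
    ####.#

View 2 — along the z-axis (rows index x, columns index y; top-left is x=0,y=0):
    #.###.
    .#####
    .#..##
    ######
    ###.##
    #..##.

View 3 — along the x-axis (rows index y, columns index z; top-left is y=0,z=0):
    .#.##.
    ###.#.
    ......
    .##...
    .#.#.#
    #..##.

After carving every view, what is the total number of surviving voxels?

remaining voxels: 54

start: 6×6×6 = 216 voxels
  1. axis=1 (XZ plane), |mask|=29  ⇒  voxels=174
  2. axis=2 (XY plane), |mask|=26  ⇒  voxels=127
  3. axis=0 (YZ plane), |mask|=15  ⇒  voxels=54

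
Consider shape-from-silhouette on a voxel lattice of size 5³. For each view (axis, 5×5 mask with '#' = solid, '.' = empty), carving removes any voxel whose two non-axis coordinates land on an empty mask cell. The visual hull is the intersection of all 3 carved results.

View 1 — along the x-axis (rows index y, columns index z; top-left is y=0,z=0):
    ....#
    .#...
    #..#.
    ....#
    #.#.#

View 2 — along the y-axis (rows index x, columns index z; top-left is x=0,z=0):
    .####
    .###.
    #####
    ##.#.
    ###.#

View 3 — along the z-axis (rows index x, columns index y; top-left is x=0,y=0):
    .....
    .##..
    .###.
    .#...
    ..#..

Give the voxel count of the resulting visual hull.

initial block: 5^3 = 125
V1 x: intersect with YZ mask (8 set) -- 40 left
V2 y: intersect with XZ mask (19 set) -- 28 left
V3 z: intersect with XY mask (7 set) -- 8 left

8 voxels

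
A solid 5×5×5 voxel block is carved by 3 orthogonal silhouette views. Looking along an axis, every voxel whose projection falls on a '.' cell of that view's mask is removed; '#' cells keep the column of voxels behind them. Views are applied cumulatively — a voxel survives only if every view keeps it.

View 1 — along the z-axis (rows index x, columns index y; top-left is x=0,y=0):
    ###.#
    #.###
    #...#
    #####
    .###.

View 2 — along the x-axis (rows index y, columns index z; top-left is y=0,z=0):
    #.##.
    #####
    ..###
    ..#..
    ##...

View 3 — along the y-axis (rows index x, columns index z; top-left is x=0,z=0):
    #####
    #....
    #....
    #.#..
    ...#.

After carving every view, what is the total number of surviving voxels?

full grid |V| = 125
carve view 1 (along z, XY-mask fill 18/25): 90 voxels remain
carve view 2 (along x, YZ-mask fill 14/25): 50 voxels remain
carve view 3 (along y, XZ-mask fill 10/25): 26 voxels remain

remaining voxels: 26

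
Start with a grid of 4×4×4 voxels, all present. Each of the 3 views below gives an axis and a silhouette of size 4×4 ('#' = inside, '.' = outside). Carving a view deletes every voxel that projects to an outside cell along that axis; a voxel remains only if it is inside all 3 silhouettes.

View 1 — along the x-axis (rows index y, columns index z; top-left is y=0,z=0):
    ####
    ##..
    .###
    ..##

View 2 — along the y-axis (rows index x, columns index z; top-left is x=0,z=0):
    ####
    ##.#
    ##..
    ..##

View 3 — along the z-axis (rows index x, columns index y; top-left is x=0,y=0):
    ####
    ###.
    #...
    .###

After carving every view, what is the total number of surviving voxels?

voxel count = 24

before carving: 64 voxels (4×4×4)
carve view 1 (along x, YZ-mask fill 11/16): 44 voxels remain
carve view 2 (along y, XZ-mask fill 11/16): 30 voxels remain
carve view 3 (along z, XY-mask fill 11/16): 24 voxels remain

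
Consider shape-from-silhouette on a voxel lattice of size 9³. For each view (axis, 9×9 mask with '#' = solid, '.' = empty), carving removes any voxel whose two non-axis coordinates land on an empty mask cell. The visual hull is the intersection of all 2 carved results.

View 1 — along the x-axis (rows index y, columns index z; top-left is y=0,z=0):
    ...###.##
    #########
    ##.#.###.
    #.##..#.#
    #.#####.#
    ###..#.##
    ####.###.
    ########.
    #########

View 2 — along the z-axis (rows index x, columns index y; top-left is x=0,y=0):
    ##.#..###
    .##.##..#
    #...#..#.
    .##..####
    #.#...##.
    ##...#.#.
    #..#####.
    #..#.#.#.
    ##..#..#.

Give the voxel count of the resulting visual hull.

full grid |V| = 729
step 1: project along x, AND mask (62/81) → |grid| = 558
step 2: project along z, AND mask (42/81) → |grid| = 290

voxel count = 290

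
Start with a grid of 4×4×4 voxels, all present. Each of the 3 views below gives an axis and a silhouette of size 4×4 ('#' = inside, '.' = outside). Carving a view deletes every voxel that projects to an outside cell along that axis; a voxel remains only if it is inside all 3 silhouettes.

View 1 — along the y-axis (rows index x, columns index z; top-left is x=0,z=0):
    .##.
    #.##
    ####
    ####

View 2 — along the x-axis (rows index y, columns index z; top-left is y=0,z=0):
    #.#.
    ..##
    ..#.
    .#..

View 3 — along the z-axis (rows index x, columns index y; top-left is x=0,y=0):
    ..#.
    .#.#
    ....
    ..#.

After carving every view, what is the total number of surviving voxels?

initial block: 4^3 = 64
carve view 1 (along y, XZ-mask fill 13/16): 52 voxels remain
carve view 2 (along x, YZ-mask fill 6/16): 21 voxels remain
carve view 3 (along z, XY-mask fill 4/16): 4 voxels remain

remaining voxels: 4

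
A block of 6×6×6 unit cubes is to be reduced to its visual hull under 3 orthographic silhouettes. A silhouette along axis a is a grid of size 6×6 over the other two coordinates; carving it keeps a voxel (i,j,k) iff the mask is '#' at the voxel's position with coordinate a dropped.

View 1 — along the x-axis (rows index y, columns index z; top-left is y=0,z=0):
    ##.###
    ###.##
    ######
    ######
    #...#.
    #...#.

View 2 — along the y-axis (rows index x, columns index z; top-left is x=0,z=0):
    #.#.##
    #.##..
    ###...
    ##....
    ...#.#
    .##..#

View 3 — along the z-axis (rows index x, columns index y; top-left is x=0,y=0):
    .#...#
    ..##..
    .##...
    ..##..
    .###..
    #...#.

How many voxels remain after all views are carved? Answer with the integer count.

before carving: 216 voxels (6×6×6)
[1] x-view keeps 26 columns → grid now 156
[2] y-view keeps 17 columns → grid now 72
[3] z-view keeps 13 columns → grid now 29

29 voxels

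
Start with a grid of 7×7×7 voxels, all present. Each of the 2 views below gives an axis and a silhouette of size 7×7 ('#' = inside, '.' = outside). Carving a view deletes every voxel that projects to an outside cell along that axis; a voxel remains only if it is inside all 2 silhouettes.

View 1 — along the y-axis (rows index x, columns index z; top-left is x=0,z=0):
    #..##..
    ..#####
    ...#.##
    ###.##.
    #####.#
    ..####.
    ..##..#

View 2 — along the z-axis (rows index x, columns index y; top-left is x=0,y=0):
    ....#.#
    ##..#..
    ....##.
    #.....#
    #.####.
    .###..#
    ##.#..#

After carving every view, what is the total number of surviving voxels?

full grid |V| = 343
step 1: project along y, AND mask (29/49) → |grid| = 203
step 2: project along z, AND mask (22/49) → |grid| = 95

remaining voxels: 95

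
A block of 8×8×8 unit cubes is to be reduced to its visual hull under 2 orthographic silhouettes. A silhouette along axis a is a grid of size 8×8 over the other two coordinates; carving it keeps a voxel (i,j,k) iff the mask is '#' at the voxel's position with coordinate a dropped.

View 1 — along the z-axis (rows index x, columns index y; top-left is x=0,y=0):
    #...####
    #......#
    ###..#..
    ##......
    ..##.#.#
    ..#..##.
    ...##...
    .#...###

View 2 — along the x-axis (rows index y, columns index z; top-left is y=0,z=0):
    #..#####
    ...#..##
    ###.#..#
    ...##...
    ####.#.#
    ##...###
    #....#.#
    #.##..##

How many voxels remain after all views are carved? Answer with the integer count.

118 voxels

initial block: 8^3 = 512
after view 1 [z-axis, 26 of 64 cells solid] → remaining = 208
after view 2 [x-axis, 35 of 64 cells solid] → remaining = 118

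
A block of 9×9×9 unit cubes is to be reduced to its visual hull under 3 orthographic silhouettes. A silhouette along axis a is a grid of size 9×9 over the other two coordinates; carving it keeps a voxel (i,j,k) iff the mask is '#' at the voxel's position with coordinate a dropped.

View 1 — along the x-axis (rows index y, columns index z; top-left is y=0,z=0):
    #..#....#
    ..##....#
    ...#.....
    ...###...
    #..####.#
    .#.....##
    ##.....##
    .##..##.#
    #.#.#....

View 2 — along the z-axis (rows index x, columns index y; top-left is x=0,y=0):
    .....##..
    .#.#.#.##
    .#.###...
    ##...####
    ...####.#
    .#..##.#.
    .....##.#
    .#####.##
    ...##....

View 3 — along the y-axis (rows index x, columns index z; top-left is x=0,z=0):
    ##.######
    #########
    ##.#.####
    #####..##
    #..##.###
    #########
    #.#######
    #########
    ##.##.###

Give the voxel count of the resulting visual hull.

voxel count = 125

initial block: 9^3 = 729
V1 x: intersect with YZ mask (31 set) -- 279 left
V2 z: intersect with XY mask (38 set) -- 139 left
V3 y: intersect with XZ mask (70 set) -- 125 left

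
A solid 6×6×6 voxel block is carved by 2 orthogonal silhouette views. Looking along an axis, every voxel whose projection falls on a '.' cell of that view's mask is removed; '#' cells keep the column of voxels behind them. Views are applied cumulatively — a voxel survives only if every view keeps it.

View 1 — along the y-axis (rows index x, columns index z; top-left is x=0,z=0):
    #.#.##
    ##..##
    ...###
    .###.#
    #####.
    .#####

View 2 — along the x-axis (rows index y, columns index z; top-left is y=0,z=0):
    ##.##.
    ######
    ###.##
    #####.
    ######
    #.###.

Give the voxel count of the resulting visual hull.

initial block: 6^3 = 216
carve view 1 (along y, XZ-mask fill 25/36): 150 voxels remain
carve view 2 (along x, YZ-mask fill 30/36): 123 voxels remain

|visual hull| = 123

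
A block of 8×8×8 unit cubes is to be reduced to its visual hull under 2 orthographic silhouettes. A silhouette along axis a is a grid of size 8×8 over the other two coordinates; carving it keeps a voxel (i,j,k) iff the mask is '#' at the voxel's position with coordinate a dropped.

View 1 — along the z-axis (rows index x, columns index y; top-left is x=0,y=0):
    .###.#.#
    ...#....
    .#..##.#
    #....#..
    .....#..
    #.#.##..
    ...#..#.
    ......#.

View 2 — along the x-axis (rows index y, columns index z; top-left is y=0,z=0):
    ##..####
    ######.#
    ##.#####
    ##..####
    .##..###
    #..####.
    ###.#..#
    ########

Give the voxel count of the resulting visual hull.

voxel count = 119

start: 8×8×8 = 512 voxels
  1. axis=2 (XY plane), |mask|=20  ⇒  voxels=160
  2. axis=0 (YZ plane), |mask|=49  ⇒  voxels=119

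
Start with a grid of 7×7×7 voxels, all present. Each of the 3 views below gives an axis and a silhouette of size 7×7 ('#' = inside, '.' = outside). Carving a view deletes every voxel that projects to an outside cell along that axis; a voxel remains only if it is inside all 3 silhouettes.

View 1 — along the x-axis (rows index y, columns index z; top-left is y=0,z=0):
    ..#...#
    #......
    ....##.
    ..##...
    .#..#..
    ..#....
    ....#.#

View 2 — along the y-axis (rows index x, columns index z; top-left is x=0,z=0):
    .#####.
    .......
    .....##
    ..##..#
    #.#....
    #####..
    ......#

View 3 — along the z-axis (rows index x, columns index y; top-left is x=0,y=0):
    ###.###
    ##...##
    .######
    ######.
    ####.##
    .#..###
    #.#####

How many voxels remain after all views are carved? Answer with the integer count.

|visual hull| = 25

start: 7×7×7 = 343 voxels
[1] x-view keeps 12 columns → grid now 84
[2] y-view keeps 18 columns → grid now 33
[3] z-view keeps 38 columns → grid now 25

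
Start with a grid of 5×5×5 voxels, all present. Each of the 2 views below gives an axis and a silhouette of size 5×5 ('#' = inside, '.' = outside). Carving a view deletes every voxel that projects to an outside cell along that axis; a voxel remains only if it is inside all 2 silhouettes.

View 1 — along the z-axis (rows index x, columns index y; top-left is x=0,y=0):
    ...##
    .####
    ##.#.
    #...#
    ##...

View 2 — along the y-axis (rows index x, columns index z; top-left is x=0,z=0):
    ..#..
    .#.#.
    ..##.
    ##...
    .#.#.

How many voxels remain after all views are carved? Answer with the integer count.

remaining voxels: 24

before carving: 125 voxels (5×5×5)
  1. axis=2 (XY plane), |mask|=13  ⇒  voxels=65
  2. axis=1 (XZ plane), |mask|=9  ⇒  voxels=24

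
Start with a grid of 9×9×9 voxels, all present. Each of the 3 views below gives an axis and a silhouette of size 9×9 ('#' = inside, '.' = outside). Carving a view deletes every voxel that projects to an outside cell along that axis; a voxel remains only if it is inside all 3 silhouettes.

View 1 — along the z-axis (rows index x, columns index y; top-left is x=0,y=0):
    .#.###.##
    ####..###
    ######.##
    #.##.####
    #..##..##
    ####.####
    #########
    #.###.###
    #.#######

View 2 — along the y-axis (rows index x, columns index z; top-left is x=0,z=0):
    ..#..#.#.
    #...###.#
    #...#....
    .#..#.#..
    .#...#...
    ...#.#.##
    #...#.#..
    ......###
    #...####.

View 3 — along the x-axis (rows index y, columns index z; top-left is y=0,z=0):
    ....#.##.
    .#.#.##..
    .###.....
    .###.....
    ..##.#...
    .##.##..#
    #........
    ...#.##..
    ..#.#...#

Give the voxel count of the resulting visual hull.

voxel count = 62

initial block: 9^3 = 729
after view 1 [z-axis, 65 of 81 cells solid] → remaining = 585
after view 2 [y-axis, 30 of 81 cells solid] → remaining = 220
after view 3 [x-axis, 28 of 81 cells solid] → remaining = 62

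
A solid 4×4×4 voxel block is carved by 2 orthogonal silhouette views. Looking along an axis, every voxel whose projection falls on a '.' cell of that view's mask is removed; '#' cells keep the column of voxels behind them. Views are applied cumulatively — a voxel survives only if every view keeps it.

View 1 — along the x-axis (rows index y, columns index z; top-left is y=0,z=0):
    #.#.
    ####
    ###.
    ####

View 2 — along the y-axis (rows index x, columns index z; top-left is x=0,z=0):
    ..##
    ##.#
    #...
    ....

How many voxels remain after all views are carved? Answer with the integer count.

start: 4×4×4 = 64 voxels
after view 1 [x-axis, 13 of 16 cells solid] → remaining = 52
after view 2 [y-axis, 6 of 16 cells solid] → remaining = 19

remaining voxels: 19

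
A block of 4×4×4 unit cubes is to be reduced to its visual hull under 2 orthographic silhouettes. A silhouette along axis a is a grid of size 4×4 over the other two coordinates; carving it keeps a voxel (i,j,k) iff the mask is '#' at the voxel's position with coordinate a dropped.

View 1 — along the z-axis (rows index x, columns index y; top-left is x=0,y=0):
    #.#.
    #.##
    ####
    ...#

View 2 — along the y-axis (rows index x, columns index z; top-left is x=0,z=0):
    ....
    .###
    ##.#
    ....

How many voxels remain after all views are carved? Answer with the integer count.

full grid |V| = 64
V1 z: intersect with XY mask (10 set) -- 40 left
V2 y: intersect with XZ mask (6 set) -- 21 left

voxel count = 21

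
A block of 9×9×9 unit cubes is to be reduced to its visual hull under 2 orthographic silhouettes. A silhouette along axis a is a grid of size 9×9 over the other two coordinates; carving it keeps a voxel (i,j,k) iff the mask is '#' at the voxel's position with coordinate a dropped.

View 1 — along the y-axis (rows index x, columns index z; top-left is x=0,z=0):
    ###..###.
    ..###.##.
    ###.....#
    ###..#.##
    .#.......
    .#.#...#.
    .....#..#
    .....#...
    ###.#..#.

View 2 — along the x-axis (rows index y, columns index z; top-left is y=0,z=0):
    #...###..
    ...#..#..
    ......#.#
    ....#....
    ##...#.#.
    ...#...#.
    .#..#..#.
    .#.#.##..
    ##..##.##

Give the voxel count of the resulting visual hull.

before carving: 729 voxels (9×9×9)
  1. axis=1 (XZ plane), |mask|=33  ⇒  voxels=297
  2. axis=0 (YZ plane), |mask|=28  ⇒  voxels=100

voxel count = 100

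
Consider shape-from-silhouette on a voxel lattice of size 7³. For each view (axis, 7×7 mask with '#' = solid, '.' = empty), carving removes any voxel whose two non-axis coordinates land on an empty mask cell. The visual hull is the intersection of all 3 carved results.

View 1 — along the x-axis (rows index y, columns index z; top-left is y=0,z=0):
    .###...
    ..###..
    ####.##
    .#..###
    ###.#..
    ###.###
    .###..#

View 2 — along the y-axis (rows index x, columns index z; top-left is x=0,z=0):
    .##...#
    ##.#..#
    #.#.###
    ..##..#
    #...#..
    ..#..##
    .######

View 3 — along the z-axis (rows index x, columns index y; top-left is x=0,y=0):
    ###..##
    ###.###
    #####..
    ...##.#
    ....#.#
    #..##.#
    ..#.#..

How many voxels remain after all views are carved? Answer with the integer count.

before carving: 343 voxels (7×7×7)
after view 1 [x-axis, 30 of 49 cells solid] → remaining = 210
after view 2 [y-axis, 26 of 49 cells solid] → remaining = 114
after view 3 [z-axis, 27 of 49 cells solid] → remaining = 61

|visual hull| = 61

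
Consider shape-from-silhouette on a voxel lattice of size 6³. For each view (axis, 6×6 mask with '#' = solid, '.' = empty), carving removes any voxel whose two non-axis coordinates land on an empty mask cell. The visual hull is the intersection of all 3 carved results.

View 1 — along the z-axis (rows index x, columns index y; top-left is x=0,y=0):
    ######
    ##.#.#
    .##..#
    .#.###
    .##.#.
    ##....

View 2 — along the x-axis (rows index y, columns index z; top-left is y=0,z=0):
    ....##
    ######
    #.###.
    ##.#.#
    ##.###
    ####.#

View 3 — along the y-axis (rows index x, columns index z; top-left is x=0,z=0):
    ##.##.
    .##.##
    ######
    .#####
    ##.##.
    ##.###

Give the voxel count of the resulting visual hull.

before carving: 216 voxels (6×6×6)
V1 z: intersect with XY mask (22 set) -- 132 left
V2 x: intersect with YZ mask (26 set) -- 101 left
V3 y: intersect with XZ mask (28 set) -- 78 left

78 voxels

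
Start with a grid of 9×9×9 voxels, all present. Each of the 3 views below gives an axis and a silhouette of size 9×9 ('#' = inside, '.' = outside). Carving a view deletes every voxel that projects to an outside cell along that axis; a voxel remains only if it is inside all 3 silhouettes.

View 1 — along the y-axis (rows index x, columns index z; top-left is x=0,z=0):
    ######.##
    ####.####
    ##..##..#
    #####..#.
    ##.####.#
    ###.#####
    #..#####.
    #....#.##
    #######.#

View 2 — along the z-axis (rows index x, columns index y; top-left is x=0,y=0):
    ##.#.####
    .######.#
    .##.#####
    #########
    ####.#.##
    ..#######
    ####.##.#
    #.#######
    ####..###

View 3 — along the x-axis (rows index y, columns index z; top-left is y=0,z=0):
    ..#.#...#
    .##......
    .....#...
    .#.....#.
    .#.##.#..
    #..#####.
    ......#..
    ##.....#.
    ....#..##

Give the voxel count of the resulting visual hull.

initial block: 9^3 = 729
step 1: project along y, AND mask (60/81) → |grid| = 540
step 2: project along z, AND mask (66/81) → |grid| = 436
step 3: project along x, AND mask (25/81) → |grid| = 129

voxel count = 129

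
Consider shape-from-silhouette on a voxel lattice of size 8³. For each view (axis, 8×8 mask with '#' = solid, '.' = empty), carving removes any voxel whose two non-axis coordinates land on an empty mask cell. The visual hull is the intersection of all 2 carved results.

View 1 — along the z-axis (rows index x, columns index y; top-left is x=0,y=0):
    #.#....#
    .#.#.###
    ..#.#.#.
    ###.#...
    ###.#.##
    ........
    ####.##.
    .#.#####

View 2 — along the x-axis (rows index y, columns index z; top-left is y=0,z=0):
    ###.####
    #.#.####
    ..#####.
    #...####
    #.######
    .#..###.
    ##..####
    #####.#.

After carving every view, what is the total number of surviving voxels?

initial block: 8^3 = 512
V1 z: intersect with XY mask (33 set) -- 264 left
V2 x: intersect with YZ mask (46 set) -- 192 left

|visual hull| = 192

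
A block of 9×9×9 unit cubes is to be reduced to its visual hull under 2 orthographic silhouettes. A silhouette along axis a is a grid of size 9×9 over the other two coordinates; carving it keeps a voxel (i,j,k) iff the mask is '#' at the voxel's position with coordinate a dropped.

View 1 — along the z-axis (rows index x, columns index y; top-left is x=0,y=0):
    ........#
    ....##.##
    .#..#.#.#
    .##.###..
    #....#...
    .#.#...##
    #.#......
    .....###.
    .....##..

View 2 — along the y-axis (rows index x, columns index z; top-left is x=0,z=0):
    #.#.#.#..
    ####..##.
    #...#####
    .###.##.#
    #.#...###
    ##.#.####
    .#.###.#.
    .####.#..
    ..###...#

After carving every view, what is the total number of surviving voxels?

voxel count = 153

start: 9×9×9 = 729 voxels
carve view 1 (along z, XY-mask fill 27/81): 243 voxels remain
carve view 2 (along y, XZ-mask fill 48/81): 153 voxels remain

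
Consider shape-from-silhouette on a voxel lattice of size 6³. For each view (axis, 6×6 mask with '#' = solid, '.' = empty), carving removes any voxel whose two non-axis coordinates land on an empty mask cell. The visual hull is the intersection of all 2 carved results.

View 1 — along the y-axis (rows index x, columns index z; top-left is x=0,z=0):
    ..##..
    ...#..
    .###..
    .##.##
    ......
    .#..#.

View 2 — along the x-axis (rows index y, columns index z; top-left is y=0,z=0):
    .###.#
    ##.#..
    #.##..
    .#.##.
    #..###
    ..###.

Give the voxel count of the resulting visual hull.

remaining voxels: 44

full grid |V| = 216
[1] y-view keeps 12 columns → grid now 72
[2] x-view keeps 20 columns → grid now 44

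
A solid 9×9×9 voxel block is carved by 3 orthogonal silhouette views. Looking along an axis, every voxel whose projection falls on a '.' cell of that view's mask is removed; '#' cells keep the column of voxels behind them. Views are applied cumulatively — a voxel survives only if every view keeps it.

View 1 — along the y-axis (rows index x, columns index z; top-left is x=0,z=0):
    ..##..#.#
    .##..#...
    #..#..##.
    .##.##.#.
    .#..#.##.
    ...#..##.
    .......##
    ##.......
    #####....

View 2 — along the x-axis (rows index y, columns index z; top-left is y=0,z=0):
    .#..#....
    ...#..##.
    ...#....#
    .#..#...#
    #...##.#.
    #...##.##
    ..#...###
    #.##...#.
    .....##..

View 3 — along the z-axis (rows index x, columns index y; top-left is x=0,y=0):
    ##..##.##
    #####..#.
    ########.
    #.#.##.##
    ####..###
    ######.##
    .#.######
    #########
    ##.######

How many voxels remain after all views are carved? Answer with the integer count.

remaining voxels: 79

before carving: 729 voxels (9×9×9)
V1 y: intersect with XZ mask (32 set) -- 288 left
V2 x: intersect with YZ mask (29 set) -- 102 left
V3 z: intersect with XY mask (65 set) -- 79 left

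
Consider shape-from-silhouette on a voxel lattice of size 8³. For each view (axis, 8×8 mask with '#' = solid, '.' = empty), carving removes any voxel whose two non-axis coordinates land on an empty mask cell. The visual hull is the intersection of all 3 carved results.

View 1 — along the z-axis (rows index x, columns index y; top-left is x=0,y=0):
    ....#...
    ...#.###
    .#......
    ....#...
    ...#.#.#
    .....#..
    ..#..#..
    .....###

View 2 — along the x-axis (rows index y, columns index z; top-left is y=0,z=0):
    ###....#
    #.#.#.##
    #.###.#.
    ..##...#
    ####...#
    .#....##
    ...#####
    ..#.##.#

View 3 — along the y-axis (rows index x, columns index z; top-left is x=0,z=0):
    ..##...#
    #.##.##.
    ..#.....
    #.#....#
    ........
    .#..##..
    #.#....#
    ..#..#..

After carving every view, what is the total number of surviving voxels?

full grid |V| = 512
carve view 1 (along z, XY-mask fill 16/64): 128 voxels remain
carve view 2 (along x, YZ-mask fill 34/64): 63 voxels remain
carve view 3 (along y, XZ-mask fill 20/64): 22 voxels remain

22 voxels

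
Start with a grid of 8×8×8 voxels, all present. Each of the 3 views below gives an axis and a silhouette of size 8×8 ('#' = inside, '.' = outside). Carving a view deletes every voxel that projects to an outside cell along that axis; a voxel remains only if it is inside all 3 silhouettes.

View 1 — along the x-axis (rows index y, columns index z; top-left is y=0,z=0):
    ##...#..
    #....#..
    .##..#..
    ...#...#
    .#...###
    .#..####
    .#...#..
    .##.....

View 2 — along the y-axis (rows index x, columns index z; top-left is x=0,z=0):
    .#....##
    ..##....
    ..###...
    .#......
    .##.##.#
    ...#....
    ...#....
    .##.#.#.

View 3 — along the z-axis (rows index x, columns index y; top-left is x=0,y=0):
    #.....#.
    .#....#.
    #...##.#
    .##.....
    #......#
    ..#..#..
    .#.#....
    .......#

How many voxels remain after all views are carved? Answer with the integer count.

initial block: 8^3 = 512
step 1: project along x, AND mask (23/64) → |grid| = 184
step 2: project along y, AND mask (20/64) → |grid| = 55
step 3: project along z, AND mask (17/64) → |grid| = 12

12 voxels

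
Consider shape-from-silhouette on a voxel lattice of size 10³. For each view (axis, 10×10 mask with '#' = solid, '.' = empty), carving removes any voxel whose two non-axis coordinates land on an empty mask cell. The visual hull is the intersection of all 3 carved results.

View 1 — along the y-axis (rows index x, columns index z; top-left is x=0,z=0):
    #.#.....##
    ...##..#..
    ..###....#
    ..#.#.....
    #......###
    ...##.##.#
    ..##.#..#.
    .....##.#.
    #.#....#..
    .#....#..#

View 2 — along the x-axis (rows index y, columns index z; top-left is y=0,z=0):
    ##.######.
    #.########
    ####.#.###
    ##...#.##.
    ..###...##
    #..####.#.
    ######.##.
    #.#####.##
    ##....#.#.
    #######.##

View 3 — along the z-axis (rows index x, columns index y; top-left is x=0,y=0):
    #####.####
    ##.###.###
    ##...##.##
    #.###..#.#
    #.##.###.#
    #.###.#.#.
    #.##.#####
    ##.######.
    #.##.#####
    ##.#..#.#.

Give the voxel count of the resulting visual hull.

remaining voxels: 170

start: 10×10×10 = 1000 voxels
[1] y-view keeps 35 columns → grid now 350
[2] x-view keeps 70 columns → grid now 242
[3] z-view keeps 71 columns → grid now 170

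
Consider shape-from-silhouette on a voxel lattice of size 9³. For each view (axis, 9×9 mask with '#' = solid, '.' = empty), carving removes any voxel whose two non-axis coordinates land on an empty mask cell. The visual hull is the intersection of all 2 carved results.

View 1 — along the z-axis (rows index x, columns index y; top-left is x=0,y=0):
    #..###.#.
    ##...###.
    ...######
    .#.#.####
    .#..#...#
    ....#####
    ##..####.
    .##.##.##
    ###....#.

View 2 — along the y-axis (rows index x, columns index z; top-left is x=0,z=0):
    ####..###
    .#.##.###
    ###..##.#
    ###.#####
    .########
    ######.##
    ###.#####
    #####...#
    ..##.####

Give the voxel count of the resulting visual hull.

voxel count = 321

before carving: 729 voxels (9×9×9)
carve view 1 (along z, XY-mask fill 46/81): 414 voxels remain
carve view 2 (along y, XZ-mask fill 63/81): 321 voxels remain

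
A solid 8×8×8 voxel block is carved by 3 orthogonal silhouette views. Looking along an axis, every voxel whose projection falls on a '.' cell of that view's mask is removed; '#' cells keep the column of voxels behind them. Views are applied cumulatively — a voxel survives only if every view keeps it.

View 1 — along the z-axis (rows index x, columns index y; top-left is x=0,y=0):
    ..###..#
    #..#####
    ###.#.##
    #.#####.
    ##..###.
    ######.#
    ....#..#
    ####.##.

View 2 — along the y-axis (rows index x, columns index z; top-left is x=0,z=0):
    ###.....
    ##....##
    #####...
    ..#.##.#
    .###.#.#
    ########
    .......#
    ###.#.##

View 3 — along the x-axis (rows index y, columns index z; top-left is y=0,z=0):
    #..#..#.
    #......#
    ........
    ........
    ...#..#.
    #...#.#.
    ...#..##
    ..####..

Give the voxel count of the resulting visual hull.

|visual hull| = 46

initial block: 8^3 = 512
  1. axis=2 (XY plane), |mask|=42  ⇒  voxels=336
  2. axis=1 (XZ plane), |mask|=36  ⇒  voxels=209
  3. axis=0 (YZ plane), |mask|=17  ⇒  voxels=46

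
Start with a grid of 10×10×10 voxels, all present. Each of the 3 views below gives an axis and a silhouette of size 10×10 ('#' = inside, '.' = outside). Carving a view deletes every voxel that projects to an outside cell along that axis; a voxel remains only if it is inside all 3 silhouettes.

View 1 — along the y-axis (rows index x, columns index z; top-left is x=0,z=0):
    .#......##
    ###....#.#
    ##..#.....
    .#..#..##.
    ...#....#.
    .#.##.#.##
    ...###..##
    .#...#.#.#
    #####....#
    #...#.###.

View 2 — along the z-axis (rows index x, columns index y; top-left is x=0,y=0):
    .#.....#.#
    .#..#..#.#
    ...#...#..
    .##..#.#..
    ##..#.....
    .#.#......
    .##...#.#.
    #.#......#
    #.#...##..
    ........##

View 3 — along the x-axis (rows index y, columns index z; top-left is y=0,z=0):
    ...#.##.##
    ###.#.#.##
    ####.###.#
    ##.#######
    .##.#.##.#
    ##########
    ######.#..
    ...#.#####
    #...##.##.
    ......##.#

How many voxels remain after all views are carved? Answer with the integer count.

before carving: 1000 voxels (10×10×10)
V1 y: intersect with XZ mask (43 set) -- 430 left
V2 z: intersect with XY mask (31 set) -- 135 left
V3 x: intersect with YZ mask (66 set) -- 86 left

remaining voxels: 86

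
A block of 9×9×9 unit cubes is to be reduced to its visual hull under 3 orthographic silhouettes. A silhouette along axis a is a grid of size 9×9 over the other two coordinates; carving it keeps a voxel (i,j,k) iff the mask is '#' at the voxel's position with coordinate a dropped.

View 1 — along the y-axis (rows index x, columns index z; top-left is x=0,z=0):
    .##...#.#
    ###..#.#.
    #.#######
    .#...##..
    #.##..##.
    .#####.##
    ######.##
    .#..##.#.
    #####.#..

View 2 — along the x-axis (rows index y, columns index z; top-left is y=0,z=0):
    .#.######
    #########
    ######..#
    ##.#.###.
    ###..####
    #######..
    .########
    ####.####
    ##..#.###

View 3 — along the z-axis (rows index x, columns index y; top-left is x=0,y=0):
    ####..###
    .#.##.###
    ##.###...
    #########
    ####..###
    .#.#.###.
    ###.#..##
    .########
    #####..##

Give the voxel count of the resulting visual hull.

258 voxels

full grid |V| = 729
after view 1 [y-axis, 50 of 81 cells solid] → remaining = 450
after view 2 [x-axis, 65 of 81 cells solid] → remaining = 363
after view 3 [z-axis, 60 of 81 cells solid] → remaining = 258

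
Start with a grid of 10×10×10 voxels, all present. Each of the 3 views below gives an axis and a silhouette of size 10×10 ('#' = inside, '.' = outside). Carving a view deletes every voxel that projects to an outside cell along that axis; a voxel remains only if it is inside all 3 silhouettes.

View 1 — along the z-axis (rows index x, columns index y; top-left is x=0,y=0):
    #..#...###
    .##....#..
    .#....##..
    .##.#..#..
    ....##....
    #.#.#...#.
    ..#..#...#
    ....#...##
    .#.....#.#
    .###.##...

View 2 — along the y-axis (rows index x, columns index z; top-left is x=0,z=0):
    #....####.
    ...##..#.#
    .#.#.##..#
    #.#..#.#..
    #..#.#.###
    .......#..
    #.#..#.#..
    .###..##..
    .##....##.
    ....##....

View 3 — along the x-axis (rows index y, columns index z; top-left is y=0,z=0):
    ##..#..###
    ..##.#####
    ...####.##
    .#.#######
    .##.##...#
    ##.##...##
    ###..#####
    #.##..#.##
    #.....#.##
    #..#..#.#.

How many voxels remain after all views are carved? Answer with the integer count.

|visual hull| = 71

initial block: 10^3 = 1000
[1] z-view keeps 35 columns → grid now 350
[2] y-view keeps 40 columns → grid now 133
[3] x-view keeps 60 columns → grid now 71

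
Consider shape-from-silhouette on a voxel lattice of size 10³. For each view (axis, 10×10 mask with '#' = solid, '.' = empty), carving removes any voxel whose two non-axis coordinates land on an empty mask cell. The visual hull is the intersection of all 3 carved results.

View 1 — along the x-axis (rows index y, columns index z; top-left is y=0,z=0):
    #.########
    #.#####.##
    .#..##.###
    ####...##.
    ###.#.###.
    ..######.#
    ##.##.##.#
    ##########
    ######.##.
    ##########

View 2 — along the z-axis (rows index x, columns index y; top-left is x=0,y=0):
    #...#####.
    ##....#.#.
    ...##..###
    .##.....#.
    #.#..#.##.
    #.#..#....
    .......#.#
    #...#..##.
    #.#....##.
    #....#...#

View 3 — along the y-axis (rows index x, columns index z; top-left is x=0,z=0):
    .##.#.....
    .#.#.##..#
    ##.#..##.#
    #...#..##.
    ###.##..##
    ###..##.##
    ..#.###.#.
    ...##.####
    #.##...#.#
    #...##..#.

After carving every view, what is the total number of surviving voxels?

before carving: 1000 voxels (10×10×10)
step 1: project along x, AND mask (78/100) → |grid| = 780
step 2: project along z, AND mask (39/100) → |grid| = 318
step 3: project along y, AND mask (52/100) → |grid| = 162

voxel count = 162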